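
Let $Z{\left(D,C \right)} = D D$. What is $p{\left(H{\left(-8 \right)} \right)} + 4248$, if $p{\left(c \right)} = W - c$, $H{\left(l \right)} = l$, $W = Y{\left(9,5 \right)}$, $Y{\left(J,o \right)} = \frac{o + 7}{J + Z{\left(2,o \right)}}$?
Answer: $\frac{55340}{13} \approx 4256.9$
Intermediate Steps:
$Z{\left(D,C \right)} = D^{2}$
$Y{\left(J,o \right)} = \frac{7 + o}{4 + J}$ ($Y{\left(J,o \right)} = \frac{o + 7}{J + 2^{2}} = \frac{7 + o}{J + 4} = \frac{7 + o}{4 + J}$)
$W = \frac{12}{13}$ ($W = \frac{7 + 5}{4 + 9} = \frac{1}{13} \cdot 12 = \frac{12}{13} \approx 0.92308$)
$p{\left(c \right)} = \frac{12}{13} - c$
$p{\left(H{\left(-8 \right)} \right)} + 4248 = \left(\frac{12}{13} - -8\right) + 4248 = \left(\frac{12}{13} + 8\right) + 4248 = \frac{116}{13} + 4248 = \frac{55340}{13}$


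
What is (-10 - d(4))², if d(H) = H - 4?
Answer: 100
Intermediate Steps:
d(H) = -4 + H
(-10 - d(4))² = (-10 - (-4 + 4))² = (-10 - 1*0)² = (-10 + 0)² = (-10)² = 100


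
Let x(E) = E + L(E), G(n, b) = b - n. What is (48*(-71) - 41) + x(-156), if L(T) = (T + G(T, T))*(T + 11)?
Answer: 19015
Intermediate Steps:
L(T) = T*(11 + T) (L(T) = (T + (T - T))*(T + 11) = (T + 0)*(11 + T) = T*(11 + T))
x(E) = E + E*(11 + E)
(48*(-71) - 41) + x(-156) = (48*(-71) - 41) - 156*(12 - 156) = (-3408 - 41) - 156*(-144) = -3449 + 22464 = 19015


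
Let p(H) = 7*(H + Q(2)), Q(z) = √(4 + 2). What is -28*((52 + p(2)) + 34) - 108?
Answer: -2908 - 196*√6 ≈ -3388.1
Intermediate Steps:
Q(z) = √6
p(H) = 7*H + 7*√6 (p(H) = 7*(H + √6) = 7*H + 7*√6)
-28*((52 + p(2)) + 34) - 108 = -28*((52 + (7*2 + 7*√6)) + 34) - 108 = -28*((52 + (14 + 7*√6)) + 34) - 108 = -28*((66 + 7*√6) + 34) - 108 = -28*(100 + 7*√6) - 108 = (-2800 - 196*√6) - 108 = -2908 - 196*√6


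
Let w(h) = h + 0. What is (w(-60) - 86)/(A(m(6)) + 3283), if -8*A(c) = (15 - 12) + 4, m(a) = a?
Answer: -1168/26257 ≈ -0.044483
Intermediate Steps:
w(h) = h
A(c) = -7/8 (A(c) = -((15 - 12) + 4)/8 = -(3 + 4)/8 = -1/8*7 = -7/8)
(w(-60) - 86)/(A(m(6)) + 3283) = (-60 - 86)/(-7/8 + 3283) = -146/26257/8 = -146*8/26257 = -1168/26257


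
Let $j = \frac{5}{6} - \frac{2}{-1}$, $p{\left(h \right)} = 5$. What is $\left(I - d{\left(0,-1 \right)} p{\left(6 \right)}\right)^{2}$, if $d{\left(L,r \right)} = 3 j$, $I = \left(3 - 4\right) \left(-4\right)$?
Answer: $\frac{5929}{4} \approx 1482.3$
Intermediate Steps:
$I = 4$ ($I = \left(-1\right) \left(-4\right) = 4$)
$j = \frac{17}{6}$ ($j = 5 \cdot \frac{1}{6} - -2 = \frac{5}{6} + 2 = \frac{17}{6} \approx 2.8333$)
$d{\left(L,r \right)} = \frac{17}{2}$ ($d{\left(L,r \right)} = 3 \cdot \frac{17}{6} = \frac{17}{2}$)
$\left(I - d{\left(0,-1 \right)} p{\left(6 \right)}\right)^{2} = \left(4 - \frac{17}{2} \cdot 5\right)^{2} = \left(4 - \frac{85}{2}\right)^{2} = \left(- \frac{77}{2}\right)^{2} = \frac{5929}{4}$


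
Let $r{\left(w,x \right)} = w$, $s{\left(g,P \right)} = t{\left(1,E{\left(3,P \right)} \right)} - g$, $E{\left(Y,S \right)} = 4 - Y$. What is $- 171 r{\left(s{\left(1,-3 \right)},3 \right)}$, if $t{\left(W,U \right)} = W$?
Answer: $0$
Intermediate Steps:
$s{\left(g,P \right)} = 1 - g$
$- 171 r{\left(s{\left(1,-3 \right)},3 \right)} = - 171 \left(1 - 1\right) = \left(-171\right) 0 = 0$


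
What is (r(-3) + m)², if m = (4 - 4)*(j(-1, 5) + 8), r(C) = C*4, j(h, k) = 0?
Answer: 144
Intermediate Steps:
r(C) = 4*C
m = 0 (m = (4 - 4)*(0 + 8) = 0*8 = 0)
(r(-3) + m)² = (4*(-3) + 0)² = (-12 + 0)² = (-12)² = 144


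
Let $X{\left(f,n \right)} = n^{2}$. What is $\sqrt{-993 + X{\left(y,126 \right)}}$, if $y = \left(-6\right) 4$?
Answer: $11 \sqrt{123} \approx 122.0$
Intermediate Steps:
$y = -24$
$\sqrt{-993 + X{\left(y,126 \right)}} = \sqrt{-993 + 126^{2}} = \sqrt{-993 + 15876} = \sqrt{14883} = 11 \sqrt{123}$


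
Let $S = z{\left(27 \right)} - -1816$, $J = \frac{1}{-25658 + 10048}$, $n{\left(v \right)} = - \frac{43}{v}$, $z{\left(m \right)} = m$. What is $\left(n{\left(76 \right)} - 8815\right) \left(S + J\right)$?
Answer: $- \frac{19274894353107}{1186360} \approx -1.6247 \cdot 10^{7}$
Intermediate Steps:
$J = - \frac{1}{15610}$ ($J = \frac{1}{-15610} = - \frac{1}{15610} \approx -6.4061 \cdot 10^{-5}$)
$S = 1843$ ($S = 27 - -1816 = 27 + 1816 = 1843$)
$\left(n{\left(76 \right)} - 8815\right) \left(S + J\right) = \left(- \frac{43}{76} - 8815\right) \left(1843 - \frac{1}{15610}\right) = \left(\left(-43\right) \frac{1}{76} - 8815\right) \frac{28769229}{15610} = \left(- \frac{43}{76} - 8815\right) \frac{28769229}{15610} = \left(- \frac{669983}{76}\right) \frac{28769229}{15610} = - \frac{19274894353107}{1186360}$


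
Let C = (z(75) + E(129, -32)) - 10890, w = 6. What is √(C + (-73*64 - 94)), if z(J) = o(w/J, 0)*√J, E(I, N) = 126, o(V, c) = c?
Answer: I*√15530 ≈ 124.62*I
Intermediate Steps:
z(J) = 0 (z(J) = 0*√J = 0)
C = -10764 (C = (0 + 126) - 10890 = 126 - 10890 = -10764)
√(C + (-73*64 - 94)) = √(-10764 + (-73*64 - 94)) = √(-10764 + (-4672 - 94)) = √(-10764 - 4766) = √(-15530) = I*√15530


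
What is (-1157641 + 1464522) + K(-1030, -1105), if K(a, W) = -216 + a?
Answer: 305635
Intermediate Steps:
(-1157641 + 1464522) + K(-1030, -1105) = (-1157641 + 1464522) + (-216 - 1030) = 306881 - 1246 = 305635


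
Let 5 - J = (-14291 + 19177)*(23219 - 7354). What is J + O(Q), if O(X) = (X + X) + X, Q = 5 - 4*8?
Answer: -77516466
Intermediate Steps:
Q = -27 (Q = 5 - 32 = -27)
J = -77516385 (J = 5 - (-14291 + 19177)*(23219 - 7354) = 5 - 4886*15865 = 5 - 1*77516390 = 5 - 77516390 = -77516385)
O(X) = 3*X (O(X) = 2*X + X = 3*X)
J + O(Q) = -77516385 + 3*(-27) = -77516385 - 81 = -77516466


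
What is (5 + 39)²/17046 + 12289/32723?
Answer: 136415011/278898129 ≈ 0.48912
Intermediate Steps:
(5 + 39)²/17046 + 12289/32723 = 44²*(1/17046) + 12289*(1/32723) = 1936*(1/17046) + 12289/32723 = 968/8523 + 12289/32723 = 136415011/278898129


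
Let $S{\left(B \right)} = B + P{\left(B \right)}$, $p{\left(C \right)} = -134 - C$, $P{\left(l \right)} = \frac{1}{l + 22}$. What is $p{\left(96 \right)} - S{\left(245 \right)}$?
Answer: $- \frac{126826}{267} \approx -475.0$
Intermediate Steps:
$P{\left(l \right)} = \frac{1}{22 + l}$
$S{\left(B \right)} = B + \frac{1}{22 + B}$
$p{\left(96 \right)} - S{\left(245 \right)} = \left(-134 - 96\right) - \frac{1 + 245 \left(22 + 245\right)}{22 + 245} = \left(-134 - 96\right) - \frac{1 + 245 \cdot 267}{267} = -230 - \frac{1 + 65415}{267} = -230 - \frac{1}{267} \cdot 65416 = -230 - \frac{65416}{267} = - \frac{126826}{267}$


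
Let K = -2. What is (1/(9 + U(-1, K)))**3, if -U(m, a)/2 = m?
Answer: 1/1331 ≈ 0.00075131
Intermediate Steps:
U(m, a) = -2*m
(1/(9 + U(-1, K)))**3 = (1/(9 - 2*(-1)))**3 = (1/(9 + 2))**3 = (1/11)**3 = 1/1331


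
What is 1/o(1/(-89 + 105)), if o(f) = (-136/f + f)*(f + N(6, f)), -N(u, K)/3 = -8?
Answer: -256/13403775 ≈ -1.9099e-5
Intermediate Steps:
N(u, K) = 24 (N(u, K) = -3*(-8) = 24)
o(f) = (24 + f)*(f - 136/f) (o(f) = (-136/f + f)*(f + 24) = (f - 136/f)*(24 + f) = (24 + f)*(f - 136/f))
1/o(1/(-89 + 105)) = 1/(-136 + (1/(-89 + 105))² - 3264/(1/(-89 + 105)) + 24/(-89 + 105)) = 1/(-136 + (1/16)² - 3264/(1/16) + 24/16) = 1/(-136 + (1/16)² - 3264/1/16 + 24*(1/16)) = 1/(-136 + 1/256 - 3264*16 + 3/2) = 1/(-136 + 1/256 - 52224 + 3/2) = 1/(-13403775/256) = -256/13403775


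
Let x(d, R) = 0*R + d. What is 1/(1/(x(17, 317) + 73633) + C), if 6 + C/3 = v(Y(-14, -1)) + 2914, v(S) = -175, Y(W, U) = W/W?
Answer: 73650/603856351 ≈ 0.00012197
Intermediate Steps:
Y(W, U) = 1
x(d, R) = d (x(d, R) = 0 + d = d)
C = 8199 (C = -18 + 3*(-175 + 2914) = -18 + 3*2739 = -18 + 8217 = 8199)
1/(1/(x(17, 317) + 73633) + C) = 1/(1/(17 + 73633) + 8199) = 1/(1/73650 + 8199) = 1/(603856351/73650) = 73650/603856351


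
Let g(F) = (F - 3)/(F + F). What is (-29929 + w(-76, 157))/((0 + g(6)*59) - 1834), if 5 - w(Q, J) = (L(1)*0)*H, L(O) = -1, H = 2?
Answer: 119696/7277 ≈ 16.449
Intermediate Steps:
w(Q, J) = 5 (w(Q, J) = 5 - (-1*0)*2 = 5 - 0*2 = 5 - 1*0 = 5 + 0 = 5)
g(F) = (-3 + F)/(2*F) (g(F) = (-3 + F)/((2*F)) = (-3 + F)*(1/(2*F)) = (-3 + F)/(2*F))
(-29929 + w(-76, 157))/((0 + g(6)*59) - 1834) = (-29929 + 5)/((0 + ((1/2)*(-3 + 6)/6)*59) - 1834) = -29924/((0 + ((1/2)*(1/6)*3)*59) - 1834) = -29924/((0 + (1/4)*59) - 1834) = -29924/((0 + 59/4) - 1834) = -29924/(59/4 - 1834) = -29924/(-7277/4) = -29924*(-4/7277) = 119696/7277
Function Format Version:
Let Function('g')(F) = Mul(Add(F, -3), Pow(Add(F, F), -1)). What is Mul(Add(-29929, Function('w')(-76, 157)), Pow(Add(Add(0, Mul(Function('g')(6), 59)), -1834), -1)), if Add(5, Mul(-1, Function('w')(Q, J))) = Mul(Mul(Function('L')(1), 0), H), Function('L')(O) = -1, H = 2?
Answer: Rational(119696, 7277) ≈ 16.449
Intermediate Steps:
Function('w')(Q, J) = 5 (Function('w')(Q, J) = Add(5, Mul(-1, Mul(Mul(-1, 0), 2))) = Add(5, Mul(-1, Mul(0, 2))) = Add(5, Mul(-1, 0)) = Add(5, 0) = 5)
Function('g')(F) = Mul(Rational(1, 2), Pow(F, -1), Add(-3, F)) (Function('g')(F) = Mul(Add(-3, F), Pow(Mul(2, F), -1)) = Mul(Add(-3, F), Mul(Rational(1, 2), Pow(F, -1))) = Mul(Rational(1, 2), Pow(F, -1), Add(-3, F)))
Mul(Add(-29929, Function('w')(-76, 157)), Pow(Add(Add(0, Mul(Function('g')(6), 59)), -1834), -1)) = Mul(Add(-29929, 5), Pow(Add(Add(0, Mul(Mul(Rational(1, 2), Pow(6, -1), Add(-3, 6)), 59)), -1834), -1)) = Mul(-29924, Pow(Add(Add(0, Mul(Mul(Rational(1, 2), Rational(1, 6), 3), 59)), -1834), -1)) = Mul(-29924, Pow(Add(Add(0, Mul(Rational(1, 4), 59)), -1834), -1)) = Mul(-29924, Pow(Add(Add(0, Rational(59, 4)), -1834), -1)) = Mul(-29924, Pow(Add(Rational(59, 4), -1834), -1)) = Mul(-29924, Pow(Rational(-7277, 4), -1)) = Mul(-29924, Rational(-4, 7277)) = Rational(119696, 7277)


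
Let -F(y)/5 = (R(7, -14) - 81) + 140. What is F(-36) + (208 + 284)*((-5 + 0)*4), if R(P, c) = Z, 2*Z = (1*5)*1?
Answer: -20295/2 ≈ -10148.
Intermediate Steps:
Z = 5/2 (Z = ((1*5)*1)/2 = (5*1)/2 = (½)*5 = 5/2 ≈ 2.5000)
R(P, c) = 5/2
F(y) = -615/2 (F(y) = -5*((5/2 - 81) + 140) = -5*(-157/2 + 140) = -5*123/2 = -615/2)
F(-36) + (208 + 284)*((-5 + 0)*4) = -615/2 + (208 + 284)*((-5 + 0)*4) = -615/2 + 492*(-5*4) = -615/2 + 492*(-20) = -615/2 - 9840 = -20295/2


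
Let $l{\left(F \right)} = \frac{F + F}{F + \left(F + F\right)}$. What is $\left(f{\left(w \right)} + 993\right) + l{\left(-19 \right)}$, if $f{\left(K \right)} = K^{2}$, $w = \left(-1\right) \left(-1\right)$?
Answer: $\frac{2984}{3} \approx 994.67$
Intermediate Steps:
$w = 1$
$l{\left(F \right)} = \frac{2}{3}$ ($l{\left(F \right)} = \frac{2 F}{F + 2 F} = \frac{2 F}{3 F} = 2 F \frac{1}{3 F} = \frac{2}{3}$)
$\left(f{\left(w \right)} + 993\right) + l{\left(-19 \right)} = \left(1^{2} + 993\right) + \frac{2}{3} = \left(1 + 993\right) + \frac{2}{3} = 994 + \frac{2}{3} = \frac{2984}{3}$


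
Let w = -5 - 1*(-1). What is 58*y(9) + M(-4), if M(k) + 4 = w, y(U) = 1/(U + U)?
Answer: -43/9 ≈ -4.7778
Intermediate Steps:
y(U) = 1/(2*U)
w = -4 (w = -5 + 1 = -4)
M(k) = -8 (M(k) = -4 - 4 = -8)
58*y(9) + M(-4) = 58*((½)/9) - 8 = 58*((½)*(⅑)) - 8 = 58*(1/18) - 8 = 29/9 - 8 = -43/9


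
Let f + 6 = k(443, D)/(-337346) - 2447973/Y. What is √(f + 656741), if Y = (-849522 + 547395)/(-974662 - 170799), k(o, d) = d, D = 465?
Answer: I*√9954343178105765097548033074/33973778314 ≈ 2936.7*I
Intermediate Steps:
Y = 302127/1145461 (Y = -302127/(-1145461) = -302127*(-1/1145461) = 302127/1145461 ≈ 0.26376)
f = -315312742328217015/33973778314 (f = -6 + (465/(-337346) - 2447973/302127/1145461) = -6 + (465*(-1/337346) - 2447973*1145461/302127) = -6 + (-465/337346 - 934685866851/100709) = -6 - 315312538485547131/33973778314 = -315312742328217015/33973778314 ≈ -9.2811e+6)
√(f + 656741) = √(-315312742328217015/33973778314 + 656741) = √(-293000769184502341/33973778314) = I*√9954343178105765097548033074/33973778314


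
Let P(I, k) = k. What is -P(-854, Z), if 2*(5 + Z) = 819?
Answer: -809/2 ≈ -404.50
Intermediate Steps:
Z = 809/2 (Z = -5 + (½)*819 = -5 + 819/2 = 809/2 ≈ 404.50)
-P(-854, Z) = -1*809/2 = -809/2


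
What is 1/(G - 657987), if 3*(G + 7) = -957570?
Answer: -1/977184 ≈ -1.0233e-6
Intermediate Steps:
G = -319197 (G = -7 + (1/3)*(-957570) = -7 - 319190 = -319197)
1/(G - 657987) = 1/(-319197 - 657987) = 1/(-977184) = -1/977184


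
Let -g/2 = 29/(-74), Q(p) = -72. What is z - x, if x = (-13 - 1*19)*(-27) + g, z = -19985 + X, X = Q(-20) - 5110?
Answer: -963176/37 ≈ -26032.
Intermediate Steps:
g = 29/37 (g = -58/(-74) = -58*(-1)/74 = -2*(-29/74) = 29/37 ≈ 0.78378)
X = -5182 (X = -72 - 5110 = -5182)
z = -25167 (z = -19985 - 5182 = -25167)
x = 31997/37 (x = (-13 - 1*19)*(-27) + 29/37 = (-13 - 19)*(-27) + 29/37 = -32*(-27) + 29/37 = 864 + 29/37 = 31997/37 ≈ 864.78)
z - x = -25167 - 1*31997/37 = -25167 - 31997/37 = -963176/37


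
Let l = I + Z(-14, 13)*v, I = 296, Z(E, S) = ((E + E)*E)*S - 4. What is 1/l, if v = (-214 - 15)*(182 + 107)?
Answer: -1/336993356 ≈ -2.9674e-9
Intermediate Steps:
Z(E, S) = -4 + 2*S*E² (Z(E, S) = ((2*E)*E)*S - 4 = (2*E²)*S - 4 = 2*S*E² - 4 = -4 + 2*S*E²)
v = -66181 (v = -229*289 = -66181)
l = -336993356 (l = 296 + (-4 + 2*13*(-14)²)*(-66181) = 296 + (-4 + 2*13*196)*(-66181) = 296 + (-4 + 5096)*(-66181) = 296 + 5092*(-66181) = 296 - 336993652 = -336993356)
1/l = 1/(-336993356) = -1/336993356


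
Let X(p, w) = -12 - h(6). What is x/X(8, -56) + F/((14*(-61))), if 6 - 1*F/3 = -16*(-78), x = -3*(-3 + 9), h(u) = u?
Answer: 2290/427 ≈ 5.3630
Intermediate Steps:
x = -18 (x = -3*6 = -18)
X(p, w) = -18 (X(p, w) = -12 - 1*6 = -12 - 6 = -18)
F = -3726 (F = 18 - (-48)*(-78) = 18 - 3*1248 = 18 - 3744 = -3726)
x/X(8, -56) + F/((14*(-61))) = -18/(-18) - 3726/(14*(-61)) = -18*(-1/18) - 3726/(-854) = 1 - 3726*(-1/854) = 1 + 1863/427 = 2290/427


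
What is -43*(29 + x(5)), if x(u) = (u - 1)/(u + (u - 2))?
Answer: -2537/2 ≈ -1268.5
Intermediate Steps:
x(u) = (-1 + u)/(-2 + 2*u) (x(u) = (-1 + u)/(u + (-2 + u)) = (-1 + u)/(-2 + 2*u))
-43*(29 + x(5)) = -43*(29 + ½) = -43*59/2 = -2537/2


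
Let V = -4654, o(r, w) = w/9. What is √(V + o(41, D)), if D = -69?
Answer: I*√41955/3 ≈ 68.276*I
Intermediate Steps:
o(r, w) = w/9 (o(r, w) = w*(⅑) = w/9)
√(V + o(41, D)) = √(-4654 + (⅑)*(-69)) = √(-4654 - 23/3) = √(-13985/3) = I*√41955/3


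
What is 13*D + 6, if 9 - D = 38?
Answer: -371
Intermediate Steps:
D = -29 (D = 9 - 1*38 = 9 - 38 = -29)
13*D + 6 = 13*(-29) + 6 = -377 + 6 = -371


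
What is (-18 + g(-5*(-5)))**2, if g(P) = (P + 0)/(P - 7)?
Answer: 89401/324 ≈ 275.93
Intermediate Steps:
g(P) = P/(-7 + P)
(-18 + g(-5*(-5)))**2 = (-18 + (-5*(-5))/(-7 - 5*(-5)))**2 = (-18 + 25/(-7 + 25))**2 = (-18 + 25/18)**2 = (-299/18)**2 = 89401/324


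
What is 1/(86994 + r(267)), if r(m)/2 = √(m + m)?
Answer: 14499/1261325650 - √534/3783976950 ≈ 1.1489e-5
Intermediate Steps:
r(m) = 2*√2*√m (r(m) = 2*√(m + m) = 2*√(2*m) = 2*(√2*√m) = 2*√2*√m)
1/(86994 + r(267)) = 1/(86994 + 2*√2*√267) = 1/(86994 + 2*√534)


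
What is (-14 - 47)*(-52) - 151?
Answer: 3021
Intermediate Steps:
(-14 - 47)*(-52) - 151 = -61*(-52) - 151 = 3172 - 151 = 3021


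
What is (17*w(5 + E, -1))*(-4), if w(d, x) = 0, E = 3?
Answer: 0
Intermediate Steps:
(17*w(5 + E, -1))*(-4) = (17*0)*(-4) = 0*(-4) = 0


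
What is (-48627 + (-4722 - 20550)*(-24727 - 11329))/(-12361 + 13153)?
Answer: 101239845/88 ≈ 1.1505e+6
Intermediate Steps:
(-48627 + (-4722 - 20550)*(-24727 - 11329))/(-12361 + 13153) = (-48627 - 25272*(-36056))/792 = (-48627 + 911207232)*(1/792) = 911158605*(1/792) = 101239845/88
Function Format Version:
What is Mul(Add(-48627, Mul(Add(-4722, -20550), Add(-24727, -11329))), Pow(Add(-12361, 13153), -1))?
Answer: Rational(101239845, 88) ≈ 1.1505e+6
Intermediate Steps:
Mul(Add(-48627, Mul(Add(-4722, -20550), Add(-24727, -11329))), Pow(Add(-12361, 13153), -1)) = Mul(Add(-48627, Mul(-25272, -36056)), Pow(792, -1)) = Mul(Add(-48627, 911207232), Rational(1, 792)) = Mul(911158605, Rational(1, 792)) = Rational(101239845, 88)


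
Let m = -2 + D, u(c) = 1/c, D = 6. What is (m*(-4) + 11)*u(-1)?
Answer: 5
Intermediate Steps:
u(c) = 1/c
m = 4 (m = -2 + 6 = 4)
(m*(-4) + 11)*u(-1) = (4*(-4) + 11)/(-1) = (-16 + 11)*(-1) = -5*(-1) = 5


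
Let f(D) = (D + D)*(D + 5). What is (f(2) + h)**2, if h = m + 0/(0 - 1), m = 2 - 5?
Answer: 625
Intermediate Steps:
m = -3
f(D) = 2*D*(5 + D) (f(D) = (2*D)*(5 + D) = 2*D*(5 + D))
h = -3 (h = -3 + 0/(0 - 1) = -3 + 0/(-1) = -3 - 1*0 = -3 + 0 = -3)
(f(2) + h)**2 = (2*2*(5 + 2) - 3)**2 = (2*2*7 - 3)**2 = (28 - 3)**2 = 25**2 = 625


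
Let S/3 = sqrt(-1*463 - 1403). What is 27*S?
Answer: 81*I*sqrt(1866) ≈ 3499.0*I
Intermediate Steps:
S = 3*I*sqrt(1866) (S = 3*sqrt(-1*463 - 1403) = 3*sqrt(-463 - 1403) = 3*sqrt(-1866) = 3*(I*sqrt(1866)) = 3*I*sqrt(1866) ≈ 129.59*I)
27*S = 27*(3*I*sqrt(1866)) = 81*I*sqrt(1866)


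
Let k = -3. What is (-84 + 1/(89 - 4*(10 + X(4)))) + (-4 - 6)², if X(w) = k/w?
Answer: 833/52 ≈ 16.019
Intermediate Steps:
X(w) = -3/w
(-84 + 1/(89 - 4*(10 + X(4)))) + (-4 - 6)² = (-84 + 1/(89 - 4*(10 - 3/4))) + (-4 - 6)² = (-84 + 1/(89 - 4*(10 - 3*¼))) + (-10)² = (-84 + 1/(89 - 4*(10 - ¾))) + 100 = (-84 + 1/(89 - 4*37/4)) + 100 = (-84 + 1/(89 - 37)) + 100 = (-84 + 1/52) + 100 = -4367/52 + 100 = 833/52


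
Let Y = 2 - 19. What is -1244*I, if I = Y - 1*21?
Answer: 47272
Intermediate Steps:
Y = -17
I = -38 (I = -17 - 1*21 = -17 - 21 = -38)
-1244*I = -1244*(-38) = 47272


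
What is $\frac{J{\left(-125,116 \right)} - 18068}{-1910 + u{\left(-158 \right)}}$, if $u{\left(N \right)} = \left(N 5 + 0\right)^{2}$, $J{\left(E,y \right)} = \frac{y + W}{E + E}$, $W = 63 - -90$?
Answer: $- \frac{4517269}{155547500} \approx -0.029041$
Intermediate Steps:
$W = 153$ ($W = 63 + 90 = 153$)
$J{\left(E,y \right)} = \frac{153 + y}{2 E}$ ($J{\left(E,y \right)} = \frac{y + 153}{E + E} = \frac{153 + y}{2 E}$)
$u{\left(N \right)} = 25 N^{2}$ ($u{\left(N \right)} = \left(5 N + 0\right)^{2} = \left(5 N\right)^{2} = 25 N^{2}$)
$\frac{J{\left(-125,116 \right)} - 18068}{-1910 + u{\left(-158 \right)}} = \frac{\frac{153 + 116}{2 \left(-125\right)} - 18068}{-1910 + 25 \left(-158\right)^{2}} = \frac{\frac{1}{2} \left(- \frac{1}{125}\right) 269 - 18068}{-1910 + 25 \cdot 24964} = \frac{- \frac{269}{250} - 18068}{-1910 + 624100} = - \frac{4517269}{250 \cdot 622190} = \left(- \frac{4517269}{250}\right) \frac{1}{622190} = - \frac{4517269}{155547500}$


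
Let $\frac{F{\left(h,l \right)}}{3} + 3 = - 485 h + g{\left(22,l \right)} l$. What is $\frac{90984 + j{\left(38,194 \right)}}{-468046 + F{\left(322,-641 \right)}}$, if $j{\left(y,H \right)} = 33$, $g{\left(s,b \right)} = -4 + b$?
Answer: $\frac{91017}{303770} \approx 0.29962$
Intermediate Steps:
$F{\left(h,l \right)} = -9 - 1455 h + 3 l \left(-4 + l\right)$ ($F{\left(h,l \right)} = -9 + 3 \left(- 485 h + \left(-4 + l\right) l\right) = -9 + 3 \left(- 485 h + l \left(-4 + l\right)\right) = -9 - \left(1455 h - 3 l \left(-4 + l\right)\right) = -9 - 1455 h + 3 l \left(-4 + l\right)$)
$\frac{90984 + j{\left(38,194 \right)}}{-468046 + F{\left(322,-641 \right)}} = \frac{90984 + 33}{-468046 - \left(468519 + 1923 \left(-4 - 641\right)\right)} = \frac{91017}{-468046 - \left(468519 - 1240335\right)} = \frac{91017}{-468046 - -771816} = \frac{91017}{-468046 + 771816} = \frac{91017}{303770}$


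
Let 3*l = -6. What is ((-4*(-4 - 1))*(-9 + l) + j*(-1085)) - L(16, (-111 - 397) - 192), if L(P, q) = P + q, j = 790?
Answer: -856686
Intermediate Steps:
l = -2 (l = (1/3)*(-6) = -2)
((-4*(-4 - 1))*(-9 + l) + j*(-1085)) - L(16, (-111 - 397) - 192) = ((-4*(-4 - 1))*(-9 - 2) + 790*(-1085)) - (16 + ((-111 - 397) - 192)) = (-4*(-5)*(-11) - 857150) - (16 + (-508 - 192)) = (20*(-11) - 857150) - (16 - 700) = (-220 - 857150) - 1*(-684) = -857370 + 684 = -856686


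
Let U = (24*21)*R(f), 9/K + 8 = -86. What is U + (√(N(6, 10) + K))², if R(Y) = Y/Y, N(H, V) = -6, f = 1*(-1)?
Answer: 46803/94 ≈ 497.90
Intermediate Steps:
f = -1
K = -9/94 (K = 9/(-8 - 86) = 9/(-94) = 9*(-1/94) = -9/94 ≈ -0.095745)
R(Y) = 1
U = 504 (U = (24*21)*1 = 504*1 = 504)
U + (√(N(6, 10) + K))² = 504 + (√(-6 - 9/94))² = 504 + (√(-573/94))² = 504 + (I*√53862/94)² = 504 - 573/94 = 46803/94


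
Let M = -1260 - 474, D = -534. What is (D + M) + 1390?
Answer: -878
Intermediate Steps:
M = -1734
(D + M) + 1390 = (-534 - 1734) + 1390 = -2268 + 1390 = -878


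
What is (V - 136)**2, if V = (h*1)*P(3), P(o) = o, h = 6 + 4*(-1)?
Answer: 16900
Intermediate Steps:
h = 2 (h = 6 - 4 = 2)
V = 6 (V = (2*1)*3 = 2*3 = 6)
(V - 136)**2 = (6 - 136)**2 = (-130)**2 = 16900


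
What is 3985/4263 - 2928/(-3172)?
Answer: 102961/55419 ≈ 1.8579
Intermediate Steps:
3985/4263 - 2928/(-3172) = 3985*(1/4263) - 2928*(-1/3172) = 3985/4263 + 12/13 = 102961/55419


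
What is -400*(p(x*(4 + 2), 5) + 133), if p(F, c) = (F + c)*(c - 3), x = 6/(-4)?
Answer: -50000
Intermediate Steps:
x = -3/2 (x = 6*(-¼) = -3/2 ≈ -1.5000)
p(F, c) = (-3 + c)*(F + c) (p(F, c) = (F + c)*(-3 + c) = (-3 + c)*(F + c))
-400*(p(x*(4 + 2), 5) + 133) = -400*((5² - (-9)*(4 + 2)/2 - 3*5 - 3*(4 + 2)/2*5) + 133) = -400*((25 - (-9)*6/2 - 15 - 3/2*6*5) + 133) = -400*((25 - 3*(-9) - 15 - 9*5) + 133) = -400*((25 + 27 - 15 - 45) + 133) = -400*(-8 + 133) = -400*125 = -50000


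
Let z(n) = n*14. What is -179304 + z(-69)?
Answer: -180270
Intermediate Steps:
z(n) = 14*n
-179304 + z(-69) = -179304 + 14*(-69) = -179304 - 966 = -180270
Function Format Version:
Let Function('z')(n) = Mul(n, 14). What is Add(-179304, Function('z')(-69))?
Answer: -180270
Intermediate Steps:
Function('z')(n) = Mul(14, n)
Add(-179304, Function('z')(-69)) = Add(-179304, Mul(14, -69)) = Add(-179304, -966) = -180270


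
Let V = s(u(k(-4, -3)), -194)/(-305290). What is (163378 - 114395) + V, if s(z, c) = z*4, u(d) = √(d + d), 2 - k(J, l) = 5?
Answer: 48983 - 2*I*√6/152645 ≈ 48983.0 - 3.2094e-5*I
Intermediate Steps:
k(J, l) = -3 (k(J, l) = 2 - 1*5 = 2 - 5 = -3)
u(d) = √2*√d (u(d) = √(2*d) = √2*√d)
s(z, c) = 4*z
V = -2*I*√6/152645 (V = (4*(√2*√(-3)))/(-305290) = (4*(√2*(I*√3)))*(-1/305290) = (4*(I*√6))*(-1/305290) = (4*I*√6)*(-1/305290) = -2*I*√6/152645 ≈ -3.2094e-5*I)
(163378 - 114395) + V = (163378 - 114395) - 2*I*√6/152645 = 48983 - 2*I*√6/152645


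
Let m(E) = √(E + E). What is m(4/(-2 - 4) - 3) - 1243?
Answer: -1243 + I*√66/3 ≈ -1243.0 + 2.708*I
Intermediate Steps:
m(E) = √2*√E (m(E) = √(2*E) = √2*√E)
m(4/(-2 - 4) - 3) - 1243 = √2*√(4/(-2 - 4) - 3) - 1243 = √2*√(4/(-6) - 3) - 1243 = √2*√(4*(-⅙) - 3) - 1243 = √2*√(-⅔ - 3) - 1243 = √2*√(-11/3) - 1243 = √2*(I*√33/3) - 1243 = I*√66/3 - 1243 = -1243 + I*√66/3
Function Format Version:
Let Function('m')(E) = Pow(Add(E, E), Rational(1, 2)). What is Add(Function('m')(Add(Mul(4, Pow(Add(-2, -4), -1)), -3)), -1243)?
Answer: Add(-1243, Mul(Rational(1, 3), I, Pow(66, Rational(1, 2)))) ≈ Add(-1243.0, Mul(2.7080, I))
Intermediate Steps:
Function('m')(E) = Mul(Pow(2, Rational(1, 2)), Pow(E, Rational(1, 2))) (Function('m')(E) = Pow(Mul(2, E), Rational(1, 2)) = Mul(Pow(2, Rational(1, 2)), Pow(E, Rational(1, 2))))
Add(Function('m')(Add(Mul(4, Pow(Add(-2, -4), -1)), -3)), -1243) = Add(Mul(Pow(2, Rational(1, 2)), Pow(Add(Mul(4, Pow(Add(-2, -4), -1)), -3), Rational(1, 2))), -1243) = Add(Mul(Pow(2, Rational(1, 2)), Pow(Add(Mul(4, Pow(-6, -1)), -3), Rational(1, 2))), -1243) = Add(Mul(Pow(2, Rational(1, 2)), Pow(Add(Mul(4, Rational(-1, 6)), -3), Rational(1, 2))), -1243) = Add(Mul(Pow(2, Rational(1, 2)), Pow(Add(Rational(-2, 3), -3), Rational(1, 2))), -1243) = Add(Mul(Pow(2, Rational(1, 2)), Pow(Rational(-11, 3), Rational(1, 2))), -1243) = Add(Mul(Pow(2, Rational(1, 2)), Mul(Rational(1, 3), I, Pow(33, Rational(1, 2)))), -1243) = Add(Mul(Rational(1, 3), I, Pow(66, Rational(1, 2))), -1243) = Add(-1243, Mul(Rational(1, 3), I, Pow(66, Rational(1, 2))))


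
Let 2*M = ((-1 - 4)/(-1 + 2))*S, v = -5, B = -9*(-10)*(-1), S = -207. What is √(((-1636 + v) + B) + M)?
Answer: I*√4854/2 ≈ 34.835*I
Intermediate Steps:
B = -90 (B = 90*(-1) = -90)
M = 1035/2 (M = (((-1 - 4)/(-1 + 2))*(-207))/2 = (-5/1*(-207))/2 = (-5*1*(-207))/2 = (-5*(-207))/2 = (½)*1035 = 1035/2 ≈ 517.50)
√(((-1636 + v) + B) + M) = √(((-1636 - 5) - 90) + 1035/2) = √((-1641 - 90) + 1035/2) = √(-1731 + 1035/2) = √(-2427/2) = I*√4854/2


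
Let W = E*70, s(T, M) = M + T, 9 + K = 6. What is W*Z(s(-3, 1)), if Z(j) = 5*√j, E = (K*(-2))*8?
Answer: 16800*I*√2 ≈ 23759.0*I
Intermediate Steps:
K = -3 (K = -9 + 6 = -3)
E = 48 (E = -3*(-2)*8 = 6*8 = 48)
W = 3360 (W = 48*70 = 3360)
W*Z(s(-3, 1)) = 3360*(5*√(1 - 3)) = 3360*(5*√(-2)) = 3360*(5*(I*√2)) = 3360*(5*I*√2) = 16800*I*√2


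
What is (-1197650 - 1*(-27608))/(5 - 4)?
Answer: -1170042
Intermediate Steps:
(-1197650 - 1*(-27608))/(5 - 4) = (-1197650 + 27608)/1 = -1170042*1 = -1170042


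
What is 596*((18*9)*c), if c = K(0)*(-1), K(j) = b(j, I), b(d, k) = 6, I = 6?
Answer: -579312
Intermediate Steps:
K(j) = 6
c = -6 (c = 6*(-1) = -6)
596*((18*9)*c) = 596*((18*9)*(-6)) = 596*(162*(-6)) = 596*(-972) = -579312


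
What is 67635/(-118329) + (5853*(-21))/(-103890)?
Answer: 835285803/1365911090 ≈ 0.61152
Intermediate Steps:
67635/(-118329) + (5853*(-21))/(-103890) = 67635*(-1/118329) - 122913*(-1/103890) = -22545/39443 + 40971/34630 = 835285803/1365911090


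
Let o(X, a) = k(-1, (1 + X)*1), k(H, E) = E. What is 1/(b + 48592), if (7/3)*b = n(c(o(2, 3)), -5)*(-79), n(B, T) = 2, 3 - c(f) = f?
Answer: 7/339670 ≈ 2.0608e-5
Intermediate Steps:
o(X, a) = 1 + X (o(X, a) = (1 + X)*1 = 1 + X)
c(f) = 3 - f
b = -474/7 (b = 3*(2*(-79))/7 = (3/7)*(-158) = -474/7 ≈ -67.714)
1/(b + 48592) = 1/(-474/7 + 48592) = 1/(339670/7) = 7/339670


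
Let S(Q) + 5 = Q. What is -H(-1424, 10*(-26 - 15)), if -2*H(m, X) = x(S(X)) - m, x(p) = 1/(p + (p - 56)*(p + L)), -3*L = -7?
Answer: 276186225/387902 ≈ 712.00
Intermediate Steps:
L = 7/3 (L = -1/3*(-7) = 7/3 ≈ 2.3333)
S(Q) = -5 + Q
x(p) = 1/(p + (-56 + p)*(7/3 + p)) (x(p) = 1/(p + (p - 56)*(p + 7/3)) = 1/(p + (-56 + p)*(7/3 + p)))
H(m, X) = m/2 - 3/(2*(398 - 158*X + 3*(-5 + X)**2)) (H(m, X) = -(3/(-392 - 158*(-5 + X) + 3*(-5 + X)**2) - m)/2 = -(3/(-392 + (790 - 158*X) + 3*(-5 + X)**2) - m)/2 = -(3/(398 - 158*X + 3*(-5 + X)**2) - m)/2 = -(-m + 3/(398 - 158*X + 3*(-5 + X)**2))/2 = m/2 - 3/(2*(398 - 158*X + 3*(-5 + X)**2)))
-H(-1424, 10*(-26 - 15)) = -(3 - 1424*(-398 - 3*(-5 + 10*(-26 - 15))**2 + 158*(10*(-26 - 15))))/(2*(-398 - 3*(-5 + 10*(-26 - 15))**2 + 158*(10*(-26 - 15)))) = -(3 - 1424*(-398 - 3*(-5 + 10*(-41))**2 + 158*(10*(-41))))/(2*(-398 - 3*(-5 + 10*(-41))**2 + 158*(10*(-41)))) = -(3 - 1424*(-398 - 3*(-5 - 410)**2 + 158*(-410)))/(2*(-398 - 3*(-5 - 410)**2 + 158*(-410))) = -(3 - 1424*(-398 - 3*(-415)**2 - 64780))/(2*(-398 - 3*(-415)**2 - 64780)) = -(3 - 1424*(-398 - 3*172225 - 64780))/(2*(-398 - 3*172225 - 64780)) = -(3 - 1424*(-398 - 516675 - 64780))/(2*(-398 - 516675 - 64780)) = -(3 - 1424*(-581853))/(2*(-581853)) = -(-1)*(3 + 828558672)/(2*581853) = -(-1)*828558675/(2*581853) = -1*(-276186225/387902) = 276186225/387902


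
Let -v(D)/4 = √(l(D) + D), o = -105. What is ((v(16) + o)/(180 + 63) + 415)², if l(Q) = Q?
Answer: 10148548112/59049 - 1074560*√2/19683 ≈ 1.7179e+5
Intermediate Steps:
v(D) = -4*√2*√D (v(D) = -4*√(D + D) = -4*√2*√D)
((v(16) + o)/(180 + 63) + 415)² = ((-4*√2*√16 - 105)/(180 + 63) + 415)² = ((-4*√2*4 - 105)/243 + 415)² = ((-16*√2 - 105)*(1/243) + 415)² = ((-105 - 16*√2)*(1/243) + 415)² = ((-35/81 - 16*√2/243) + 415)² = (33580/81 - 16*√2/243)²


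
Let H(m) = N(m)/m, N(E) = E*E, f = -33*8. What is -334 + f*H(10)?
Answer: -2974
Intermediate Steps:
f = -264
N(E) = E**2
H(m) = m (H(m) = m**2/m = m)
-334 + f*H(10) = -334 - 264*10 = -334 - 2640 = -2974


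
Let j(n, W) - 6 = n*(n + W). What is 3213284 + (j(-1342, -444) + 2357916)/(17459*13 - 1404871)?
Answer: 1892467661001/588952 ≈ 3.2133e+6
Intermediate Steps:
j(n, W) = 6 + n*(W + n) (j(n, W) = 6 + n*(n + W) = 6 + n*(W + n))
3213284 + (j(-1342, -444) + 2357916)/(17459*13 - 1404871) = 3213284 + ((6 + (-1342)**2 - 444*(-1342)) + 2357916)/(17459*13 - 1404871) = 3213284 + ((6 + 1800964 + 595848) + 2357916)/(226967 - 1404871) = 3213284 + (2396818 + 2357916)/(-1177904) = 3213284 + 4754734*(-1/1177904) = 3213284 - 2377367/588952 = 1892467661001/588952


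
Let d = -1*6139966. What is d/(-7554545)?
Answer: 6139966/7554545 ≈ 0.81275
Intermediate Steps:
d = -6139966
d/(-7554545) = -6139966/(-7554545) = -6139966*(-1/7554545) = 6139966/7554545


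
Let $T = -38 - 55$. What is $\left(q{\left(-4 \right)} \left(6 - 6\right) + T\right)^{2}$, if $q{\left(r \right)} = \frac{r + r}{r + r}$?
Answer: $8649$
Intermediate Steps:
$q{\left(r \right)} = 1$ ($q{\left(r \right)} = \frac{2 r}{2 r} = 2 r \frac{1}{2 r} = 1$)
$T = -93$ ($T = -38 - 55 = -93$)
$\left(q{\left(-4 \right)} \left(6 - 6\right) + T\right)^{2} = \left(1 \left(6 - 6\right) - 93\right)^{2} = \left(1 \cdot 0 - 93\right)^{2} = \left(0 - 93\right)^{2} = \left(-93\right)^{2} = 8649$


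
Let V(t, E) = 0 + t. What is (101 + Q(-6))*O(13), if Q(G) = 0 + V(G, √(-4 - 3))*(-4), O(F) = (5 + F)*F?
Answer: 29250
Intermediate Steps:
O(F) = F*(5 + F)
V(t, E) = t
Q(G) = -4*G (Q(G) = 0 + G*(-4) = 0 - 4*G = -4*G)
(101 + Q(-6))*O(13) = (101 - 4*(-6))*(13*(5 + 13)) = (101 + 24)*(13*18) = 125*234 = 29250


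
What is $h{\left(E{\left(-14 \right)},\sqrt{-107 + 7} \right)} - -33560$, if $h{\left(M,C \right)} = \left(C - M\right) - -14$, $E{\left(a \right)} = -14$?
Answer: $33588 + 10 i \approx 33588.0 + 10.0 i$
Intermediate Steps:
$h{\left(M,C \right)} = 14 + C - M$ ($h{\left(M,C \right)} = \left(C - M\right) + 14 = 14 + C - M$)
$h{\left(E{\left(-14 \right)},\sqrt{-107 + 7} \right)} - -33560 = \left(14 + \sqrt{-107 + 7} - -14\right) - -33560 = \left(14 + \sqrt{-100} + 14\right) + 33560 = \left(14 + 10 i + 14\right) + 33560 = \left(28 + 10 i\right) + 33560 = 33588 + 10 i$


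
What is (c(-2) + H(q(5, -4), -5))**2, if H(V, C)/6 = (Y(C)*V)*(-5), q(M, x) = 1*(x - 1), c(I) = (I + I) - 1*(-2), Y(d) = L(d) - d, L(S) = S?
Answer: 4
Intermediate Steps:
Y(d) = 0 (Y(d) = d - d = 0)
c(I) = 2 + 2*I (c(I) = 2*I + 2 = 2 + 2*I)
q(M, x) = -1 + x (q(M, x) = 1*(-1 + x) = -1 + x)
H(V, C) = 0 (H(V, C) = 6*((0*V)*(-5)) = 6*(0*(-5)) = 6*0 = 0)
(c(-2) + H(q(5, -4), -5))**2 = ((2 + 2*(-2)) + 0)**2 = ((2 - 4) + 0)**2 = (-2 + 0)**2 = (-2)**2 = 4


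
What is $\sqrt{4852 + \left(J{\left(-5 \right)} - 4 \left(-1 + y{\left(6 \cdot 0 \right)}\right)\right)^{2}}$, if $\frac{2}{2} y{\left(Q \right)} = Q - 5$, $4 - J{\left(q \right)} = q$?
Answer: $\sqrt{5941} \approx 77.078$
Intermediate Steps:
$J{\left(q \right)} = 4 - q$
$y{\left(Q \right)} = -5 + Q$ ($y{\left(Q \right)} = Q - 5 = -5 + Q$)
$\sqrt{4852 + \left(J{\left(-5 \right)} - 4 \left(-1 + y{\left(6 \cdot 0 \right)}\right)\right)^{2}} = \sqrt{4852 + \left(\left(4 - -5\right) - 4 \left(-1 + \left(-5 + 6 \cdot 0\right)\right)\right)^{2}} = \sqrt{4852 + \left(\left(4 + 5\right) - 4 \left(-1 + \left(-5 + 0\right)\right)\right)^{2}} = \sqrt{4852 + \left(9 - 4 \left(-1 - 5\right)\right)^{2}} = \sqrt{4852 + \left(9 - -24\right)^{2}} = \sqrt{4852 + \left(9 + 24\right)^{2}} = \sqrt{4852 + 33^{2}} = \sqrt{4852 + 1089} = \sqrt{5941}$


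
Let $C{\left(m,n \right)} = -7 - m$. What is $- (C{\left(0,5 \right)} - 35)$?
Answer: $42$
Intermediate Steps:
$- (C{\left(0,5 \right)} - 35) = - (\left(-7 - 0\right) - 35) = - (\left(-7 + 0\right) - 35) = - (-7 - 35) = \left(-1\right) \left(-42\right) = 42$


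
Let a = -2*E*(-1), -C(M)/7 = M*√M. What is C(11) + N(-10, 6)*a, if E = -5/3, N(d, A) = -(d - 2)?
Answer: -40 - 77*√11 ≈ -295.38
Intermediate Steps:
N(d, A) = 2 - d (N(d, A) = -(-2 + d) = 2 - d)
C(M) = -7*M^(3/2) (C(M) = -7*M*√M = -7*M^(3/2))
E = -5/3 (E = -5*⅓ = -5/3 ≈ -1.6667)
a = -10/3 (a = -2*(-5/3)*(-1) = (10/3)*(-1) = -10/3 ≈ -3.3333)
C(11) + N(-10, 6)*a = -77*√11 + (2 - 1*(-10))*(-10/3) = -77*√11 + (2 + 10)*(-10/3) = -77*√11 + 12*(-10/3) = -77*√11 - 40 = -40 - 77*√11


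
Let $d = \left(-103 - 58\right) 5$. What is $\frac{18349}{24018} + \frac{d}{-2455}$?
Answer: $\frac{12876257}{11792838} \approx 1.0919$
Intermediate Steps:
$d = -805$ ($d = \left(-161\right) 5 = -805$)
$\frac{18349}{24018} + \frac{d}{-2455} = \frac{18349}{24018} - \frac{805}{-2455} = 18349 \cdot \frac{1}{24018} - - \frac{161}{491} = \frac{18349}{24018} + \frac{161}{491} = \frac{12876257}{11792838}$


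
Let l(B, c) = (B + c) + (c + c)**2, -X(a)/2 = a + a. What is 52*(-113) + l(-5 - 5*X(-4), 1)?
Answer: -5956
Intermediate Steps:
X(a) = -4*a (X(a) = -2*(a + a) = -4*a)
l(B, c) = B + c + 4*c**2 (l(B, c) = (B + c) + (2*c)**2 = (B + c) + 4*c**2 = B + c + 4*c**2)
52*(-113) + l(-5 - 5*X(-4), 1) = 52*(-113) + ((-5 - (-20)*(-4)) + 1 + 4*1**2) = -5876 + ((-5 - 5*16) + 1 + 4*1) = -5876 + ((-5 - 80) + 1 + 4) = -5876 + (-85 + 1 + 4) = -5876 - 80 = -5956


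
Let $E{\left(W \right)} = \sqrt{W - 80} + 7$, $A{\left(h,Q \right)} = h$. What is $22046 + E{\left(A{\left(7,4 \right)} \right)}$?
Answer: $22053 + i \sqrt{73} \approx 22053.0 + 8.544 i$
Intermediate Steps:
$E{\left(W \right)} = 7 + \sqrt{-80 + W}$ ($E{\left(W \right)} = \sqrt{-80 + W} + 7 = 7 + \sqrt{-80 + W}$)
$22046 + E{\left(A{\left(7,4 \right)} \right)} = 22046 + \left(7 + \sqrt{-80 + 7}\right) = 22046 + \left(7 + \sqrt{-73}\right) = 22046 + \left(7 + i \sqrt{73}\right) = 22053 + i \sqrt{73}$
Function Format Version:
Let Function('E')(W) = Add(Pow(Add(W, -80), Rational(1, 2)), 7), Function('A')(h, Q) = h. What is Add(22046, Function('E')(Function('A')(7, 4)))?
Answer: Add(22053, Mul(I, Pow(73, Rational(1, 2)))) ≈ Add(22053., Mul(8.5440, I))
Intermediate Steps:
Function('E')(W) = Add(7, Pow(Add(-80, W), Rational(1, 2))) (Function('E')(W) = Add(Pow(Add(-80, W), Rational(1, 2)), 7) = Add(7, Pow(Add(-80, W), Rational(1, 2))))
Add(22046, Function('E')(Function('A')(7, 4))) = Add(22046, Add(7, Pow(Add(-80, 7), Rational(1, 2)))) = Add(22046, Add(7, Pow(-73, Rational(1, 2)))) = Add(22046, Add(7, Mul(I, Pow(73, Rational(1, 2))))) = Add(22053, Mul(I, Pow(73, Rational(1, 2))))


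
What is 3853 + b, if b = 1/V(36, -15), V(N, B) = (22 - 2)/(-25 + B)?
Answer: 3851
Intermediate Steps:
V(N, B) = 20/(-25 + B)
b = -2 (b = 1/(20/(-25 - 15)) = 1/(20/(-40)) = 1/(20*(-1/40)) = 1/(-1/2) = -2)
3853 + b = 3853 - 2 = 3851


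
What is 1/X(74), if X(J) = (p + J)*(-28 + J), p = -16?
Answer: 1/2668 ≈ 0.00037481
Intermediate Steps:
X(J) = (-28 + J)*(-16 + J) (X(J) = (-16 + J)*(-28 + J) = (-28 + J)*(-16 + J))
1/X(74) = 1/(448 + 74² - 44*74) = 1/(448 + 5476 - 3256) = 1/2668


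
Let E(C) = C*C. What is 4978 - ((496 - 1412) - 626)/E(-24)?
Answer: 478145/96 ≈ 4980.7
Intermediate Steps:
E(C) = C²
4978 - ((496 - 1412) - 626)/E(-24) = 4978 - ((496 - 1412) - 626)/((-24)²) = 4978 - (-916 - 626)/576 = 4978 - (-1542)/576 = 4978 - 1*(-257/96) = 4978 + 257/96 = 478145/96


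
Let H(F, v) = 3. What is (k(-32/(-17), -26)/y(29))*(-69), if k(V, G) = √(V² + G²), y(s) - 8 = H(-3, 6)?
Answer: -138*√49097/187 ≈ -163.52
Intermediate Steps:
y(s) = 11 (y(s) = 8 + 3 = 11)
k(V, G) = √(G² + V²)
(k(-32/(-17), -26)/y(29))*(-69) = (√((-26)² + (-32/(-17))²)/11)*(-69) = (√(676 + (-32*(-1/17))²)*(1/11))*(-69) = (√(676 + (32/17)²)*(1/11))*(-69) = (√(676 + 1024/289)*(1/11))*(-69) = (√(196388/289)*(1/11))*(-69) = ((2*√49097/17)*(1/11))*(-69) = (2*√49097/187)*(-69) = -138*√49097/187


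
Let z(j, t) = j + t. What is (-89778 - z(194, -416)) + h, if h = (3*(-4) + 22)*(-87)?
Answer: -90426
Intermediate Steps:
h = -870 (h = (-12 + 22)*(-87) = 10*(-87) = -870)
(-89778 - z(194, -416)) + h = (-89778 - (194 - 416)) - 870 = (-89778 - 1*(-222)) - 870 = (-89778 + 222) - 870 = -89556 - 870 = -90426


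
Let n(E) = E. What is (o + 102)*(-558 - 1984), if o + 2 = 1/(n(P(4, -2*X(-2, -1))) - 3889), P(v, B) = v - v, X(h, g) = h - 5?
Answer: -988581258/3889 ≈ -2.5420e+5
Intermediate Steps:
X(h, g) = -5 + h
P(v, B) = 0
o = -7779/3889 (o = -2 + 1/(0 - 3889) = -2 + 1/(-3889) = -2 - 1/3889 = -7779/3889 ≈ -2.0003)
(o + 102)*(-558 - 1984) = (-7779/3889 + 102)*(-558 - 1984) = (388899/3889)*(-2542) = -988581258/3889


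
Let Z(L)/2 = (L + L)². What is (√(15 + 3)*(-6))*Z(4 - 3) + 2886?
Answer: 2886 - 144*√2 ≈ 2682.4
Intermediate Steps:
Z(L) = 8*L² (Z(L) = 2*(L + L)² = 2*(2*L)² = 2*(4*L²) = 8*L²)
(√(15 + 3)*(-6))*Z(4 - 3) + 2886 = (√(15 + 3)*(-6))*(8*(4 - 3)²) + 2886 = (√18*(-6))*(8*1²) + 2886 = ((3*√2)*(-6))*(8*1) + 2886 = -18*√2*8 + 2886 = -144*√2 + 2886 = 2886 - 144*√2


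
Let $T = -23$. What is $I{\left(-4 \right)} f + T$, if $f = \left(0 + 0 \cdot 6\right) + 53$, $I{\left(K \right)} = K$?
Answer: $-235$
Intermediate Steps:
$f = 53$ ($f = \left(0 + 0\right) + 53 = 0 + 53 = 53$)
$I{\left(-4 \right)} f + T = \left(-4\right) 53 - 23 = -212 - 23 = -235$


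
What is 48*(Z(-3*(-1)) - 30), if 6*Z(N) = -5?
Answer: -1480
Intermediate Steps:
Z(N) = -⅚ (Z(N) = (⅙)*(-5) = -⅚)
48*(Z(-3*(-1)) - 30) = 48*(-⅚ - 30) = 48*(-185/6) = -1480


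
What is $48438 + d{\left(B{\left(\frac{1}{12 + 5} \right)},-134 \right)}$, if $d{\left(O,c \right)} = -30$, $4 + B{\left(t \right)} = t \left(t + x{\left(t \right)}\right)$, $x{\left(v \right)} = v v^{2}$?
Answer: $48408$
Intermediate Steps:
$x{\left(v \right)} = v^{3}$
$B{\left(t \right)} = -4 + t \left(t + t^{3}\right)$
$48438 + d{\left(B{\left(\frac{1}{12 + 5} \right)},-134 \right)} = 48438 - 30 = 48408$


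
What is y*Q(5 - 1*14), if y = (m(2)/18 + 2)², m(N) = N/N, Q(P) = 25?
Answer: 34225/324 ≈ 105.63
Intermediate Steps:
m(N) = 1
y = 1369/324 (y = (1/18 + 2)² = (37/18)² = 1369/324 ≈ 4.2253)
y*Q(5 - 1*14) = (1369/324)*25 = 34225/324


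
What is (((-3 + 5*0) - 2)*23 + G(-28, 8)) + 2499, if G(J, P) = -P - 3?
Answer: 2373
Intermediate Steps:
G(J, P) = -3 - P
(((-3 + 5*0) - 2)*23 + G(-28, 8)) + 2499 = (((-3 + 5*0) - 2)*23 + (-3 - 1*8)) + 2499 = (((-3 + 0) - 2)*23 + (-3 - 8)) + 2499 = ((-3 - 2)*23 - 11) + 2499 = (-5*23 - 11) + 2499 = (-115 - 11) + 2499 = -126 + 2499 = 2373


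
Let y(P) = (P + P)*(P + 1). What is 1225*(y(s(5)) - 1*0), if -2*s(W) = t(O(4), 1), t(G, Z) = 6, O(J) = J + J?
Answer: 14700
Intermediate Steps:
O(J) = 2*J
s(W) = -3 (s(W) = -1/2*6 = -3)
y(P) = 2*P*(1 + P) (y(P) = (2*P)*(1 + P) = 2*P*(1 + P))
1225*(y(s(5)) - 1*0) = 1225*(2*(-3)*(1 - 3) - 1*0) = 1225*(2*(-3)*(-2) + 0) = 1225*(12 + 0) = 1225*12 = 14700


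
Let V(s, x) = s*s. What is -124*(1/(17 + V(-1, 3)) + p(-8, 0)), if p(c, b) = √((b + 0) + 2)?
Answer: -62/9 - 124*√2 ≈ -182.25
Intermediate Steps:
V(s, x) = s²
p(c, b) = √(2 + b) (p(c, b) = √(b + 2) = √(2 + b))
-124*(1/(17 + V(-1, 3)) + p(-8, 0)) = -124*(1/(17 + (-1)²) + √(2 + 0)) = -124*(1/(17 + 1) + √2) = -124*(1/18 + √2) = -62/9 - 124*√2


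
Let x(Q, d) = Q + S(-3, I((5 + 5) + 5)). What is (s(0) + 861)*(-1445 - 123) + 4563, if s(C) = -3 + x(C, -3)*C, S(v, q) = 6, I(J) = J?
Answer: -1340781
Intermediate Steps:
x(Q, d) = 6 + Q (x(Q, d) = Q + 6 = 6 + Q)
s(C) = -3 + C*(6 + C) (s(C) = -3 + (6 + C)*C = -3 + C*(6 + C))
(s(0) + 861)*(-1445 - 123) + 4563 = ((-3 + 0*(6 + 0)) + 861)*(-1445 - 123) + 4563 = ((-3 + 0*6) + 861)*(-1568) + 4563 = ((-3 + 0) + 861)*(-1568) + 4563 = (-3 + 861)*(-1568) + 4563 = 858*(-1568) + 4563 = -1345344 + 4563 = -1340781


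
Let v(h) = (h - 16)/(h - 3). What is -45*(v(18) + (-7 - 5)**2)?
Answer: -6486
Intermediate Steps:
v(h) = (-16 + h)/(-3 + h)
-45*(v(18) + (-7 - 5)**2) = -45*((-16 + 18)/(-3 + 18) + (-7 - 5)**2) = -45*(2/15 + (-12)**2) = -45*((1/15)*2 + 144) = -45*(2/15 + 144) = -45*2162/15 = -6486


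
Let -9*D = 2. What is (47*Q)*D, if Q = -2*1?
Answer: 188/9 ≈ 20.889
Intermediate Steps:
D = -2/9 (D = -⅑*2 = -2/9 ≈ -0.22222)
Q = -2
(47*Q)*D = (47*(-2))*(-2/9) = -94*(-2/9) = 188/9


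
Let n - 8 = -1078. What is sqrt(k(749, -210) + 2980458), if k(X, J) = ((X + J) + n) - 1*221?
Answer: sqrt(2979706) ≈ 1726.2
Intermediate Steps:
n = -1070 (n = 8 - 1078 = -1070)
k(X, J) = -1291 + J + X (k(X, J) = ((X + J) - 1070) - 1*221 = ((J + X) - 1070) - 221 = (-1070 + J + X) - 221 = -1291 + J + X)
sqrt(k(749, -210) + 2980458) = sqrt((-1291 - 210 + 749) + 2980458) = sqrt(-752 + 2980458) = sqrt(2979706)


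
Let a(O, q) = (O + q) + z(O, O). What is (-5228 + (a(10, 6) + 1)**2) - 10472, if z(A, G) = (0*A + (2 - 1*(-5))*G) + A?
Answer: -6291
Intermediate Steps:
z(A, G) = A + 7*G (z(A, G) = (0 + (2 + 5)*G) + A = (0 + 7*G) + A = 7*G + A = A + 7*G)
a(O, q) = q + 9*O (a(O, q) = (O + q) + (O + 7*O) = (O + q) + 8*O = q + 9*O)
(-5228 + (a(10, 6) + 1)**2) - 10472 = (-5228 + ((6 + 9*10) + 1)**2) - 10472 = (-5228 + ((6 + 90) + 1)**2) - 10472 = (-5228 + (96 + 1)**2) - 10472 = (-5228 + 97**2) - 10472 = (-5228 + 9409) - 10472 = 4181 - 10472 = -6291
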